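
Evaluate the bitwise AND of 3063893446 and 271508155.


0b10110110100111110100110111000110 & 0b10000001011101110001010111011 = 0b10000000011100100000010000010 = 269369474

269369474


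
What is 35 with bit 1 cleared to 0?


35 & ~(1 << 1) = 33

33


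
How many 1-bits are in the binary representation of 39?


0b100111 has 4 set bits

4


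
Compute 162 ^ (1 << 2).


162 ^ (1 << 2) = 162 ^ 4 = 166

166


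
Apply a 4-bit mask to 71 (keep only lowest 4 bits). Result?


71 & 15 = 7

7


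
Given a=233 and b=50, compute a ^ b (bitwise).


233 ^ 50 = 219

219


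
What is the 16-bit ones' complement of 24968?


24968 ^ 65535 = 40567

40567


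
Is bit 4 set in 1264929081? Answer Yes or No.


0b1001011011001010100100100111001, bit 4 = 1. Yes

Yes


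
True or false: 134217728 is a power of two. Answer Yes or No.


0b1000000000000000000000000000. Only one bit set => Yes

Yes


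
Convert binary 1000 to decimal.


1000 in decimal = 8

8


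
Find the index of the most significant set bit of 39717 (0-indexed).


0b1001101100100101. Highest set bit at position 15

15


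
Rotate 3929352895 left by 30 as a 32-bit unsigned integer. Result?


Rotate 0b11101010001101010010101010111111 left by 30 (32-bit) = 0b11111010100011010100101010101111 = 4203563695

4203563695


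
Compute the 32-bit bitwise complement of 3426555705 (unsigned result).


~0b11001100001111010001011100111001 = 0b110011110000101110100011000110 = 868411590 (32-bit unsigned)

868411590


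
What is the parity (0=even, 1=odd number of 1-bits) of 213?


0b11010101 has 5 ones => parity 1

1


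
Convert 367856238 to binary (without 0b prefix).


367856238 = 10101111011010000101001101110 in binary

10101111011010000101001101110


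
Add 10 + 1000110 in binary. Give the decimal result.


10 + 1000110 = 1001000 = 72

72


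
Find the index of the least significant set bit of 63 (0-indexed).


0b111111. Lowest set bit at position 0

0


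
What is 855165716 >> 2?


0b110010111110001100101100010100 >> 2 = 0b1100101111100011001011000101 = 213791429

213791429


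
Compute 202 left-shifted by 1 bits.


0b11001010 << 1 = 0b110010100 = 404

404


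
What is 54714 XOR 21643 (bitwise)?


0b1101010110111010 ^ 0b101010010001011 = 0b1000000100110001 = 33073

33073


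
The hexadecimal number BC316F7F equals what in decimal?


BC316F7F hex = 3157356415 decimal

3157356415


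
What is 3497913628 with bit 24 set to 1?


3497913628 | (1 << 24) = 3497913628 | 16777216 = 3514690844

3514690844


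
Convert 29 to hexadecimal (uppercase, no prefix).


29 = 1D hex

1D


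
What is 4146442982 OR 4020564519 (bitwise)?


0b11110111001001011011001011100110 | 0b11101111101001001111001000100111 = 0b11111111101001011111001011100111 = 4289065703

4289065703


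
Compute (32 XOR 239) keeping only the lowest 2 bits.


Step 1: 32 ^ 239 = 207
Step 2: 207 & 3 = 3

3


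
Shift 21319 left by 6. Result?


0b101001101000111 << 6 = 0b101001101000111000000 = 1364416

1364416


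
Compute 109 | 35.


0b1101101 | 0b100011 = 0b1101111 = 111

111


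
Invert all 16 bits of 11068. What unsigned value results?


11068 ^ 65535 = 54467

54467


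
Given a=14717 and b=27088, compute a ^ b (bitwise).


14717 ^ 27088 = 20653

20653


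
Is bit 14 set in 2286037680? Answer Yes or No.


0b10001000010000100010101010110000, bit 14 = 0. No

No


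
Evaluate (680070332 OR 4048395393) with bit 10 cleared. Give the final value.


Step 1: 680070332 | 4048395393 = 4191001789
Step 2: 4191001789 & ~(1 << 10) = 4191000765

4191000765


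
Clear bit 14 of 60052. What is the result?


60052 & ~(1 << 14) = 43668

43668


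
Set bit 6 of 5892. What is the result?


5892 | (1 << 6) = 5892 | 64 = 5956

5956


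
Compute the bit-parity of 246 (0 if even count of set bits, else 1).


0b11110110 has 6 ones => parity 0

0


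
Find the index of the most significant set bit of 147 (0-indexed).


0b10010011. Highest set bit at position 7

7


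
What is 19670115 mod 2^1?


19670115 & 1 = 1

1


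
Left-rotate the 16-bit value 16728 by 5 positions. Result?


Rotate 0b100000101011000 left by 5 (16-bit) = 0b10101100001000 = 11016

11016


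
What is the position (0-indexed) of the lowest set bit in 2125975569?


0b1111110101101111101000000010001. Lowest set bit at position 0

0


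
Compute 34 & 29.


0b100010 & 0b11101 = 0b0 = 0

0


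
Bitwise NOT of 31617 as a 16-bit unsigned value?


~0b111101110000001 = 0b1000010001111110 = 33918 (16-bit unsigned)

33918


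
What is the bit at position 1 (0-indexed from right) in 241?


0b11110001, position 1 = 0

0


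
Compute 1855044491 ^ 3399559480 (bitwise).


0b1101110100100011011101110001011 ^ 0b11001010101000010010100100111000 = 0b10100100001100001001001010110011 = 2754646707

2754646707


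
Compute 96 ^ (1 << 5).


96 ^ (1 << 5) = 96 ^ 32 = 64

64


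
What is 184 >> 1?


0b10111000 >> 1 = 0b1011100 = 92

92


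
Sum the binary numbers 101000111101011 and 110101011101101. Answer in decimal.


101000111101011 + 110101011101101 = 1011110011011000 = 48344

48344


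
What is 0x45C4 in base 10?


45C4 hex = 17860 decimal

17860


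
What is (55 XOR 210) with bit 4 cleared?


Step 1: 55 ^ 210 = 229
Step 2: 229 & ~(1 << 4) = 229

229


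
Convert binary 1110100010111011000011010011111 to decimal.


1110100010111011000011010011111 in decimal = 1952286367

1952286367


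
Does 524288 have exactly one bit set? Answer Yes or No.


0b10000000000000000000. Only one bit set => Yes

Yes


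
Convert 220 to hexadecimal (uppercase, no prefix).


220 = DC hex

DC


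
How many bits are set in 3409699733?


0b11001011001110111110001110010101 has 19 set bits

19


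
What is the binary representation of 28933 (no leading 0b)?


28933 = 111000100000101 in binary

111000100000101


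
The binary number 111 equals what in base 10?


111 in decimal = 7

7


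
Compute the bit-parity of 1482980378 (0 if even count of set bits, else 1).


0b1011000011001000111110000011010 has 14 ones => parity 0

0


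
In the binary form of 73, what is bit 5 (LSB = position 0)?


0b1001001, position 5 = 0

0


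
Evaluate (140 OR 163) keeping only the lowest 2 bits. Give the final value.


Step 1: 140 | 163 = 175
Step 2: 175 & 3 = 3

3


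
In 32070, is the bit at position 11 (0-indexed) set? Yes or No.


0b111110101000110, bit 11 = 1. Yes

Yes


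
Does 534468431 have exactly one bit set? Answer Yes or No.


0b11111110110110101011101001111. Multiple bits set => No

No


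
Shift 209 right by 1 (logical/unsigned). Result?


0b11010001 >> 1 = 0b1101000 = 104

104


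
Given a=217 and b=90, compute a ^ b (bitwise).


217 ^ 90 = 131

131


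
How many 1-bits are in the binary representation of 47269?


0b1011100010100101 has 8 set bits

8


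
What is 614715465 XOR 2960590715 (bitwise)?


0b100100101000111101000001001001 ^ 0b10110000011101110000011101111011 = 0b10010100110101001101011100110010 = 2496976690

2496976690


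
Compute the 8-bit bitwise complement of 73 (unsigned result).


~0b1001001 = 0b10110110 = 182 (8-bit unsigned)

182


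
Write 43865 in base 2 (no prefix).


43865 = 1010101101011001 in binary

1010101101011001


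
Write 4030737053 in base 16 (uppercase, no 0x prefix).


4030737053 = F0402A9D hex

F0402A9D


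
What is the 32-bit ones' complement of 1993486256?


1993486256 ^ 4294967295 = 2301481039

2301481039


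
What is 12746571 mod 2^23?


12746571 & 8388607 = 4357963

4357963


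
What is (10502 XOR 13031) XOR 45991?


Step 1: 10502 ^ 13031 = 7137
Step 2: 7137 ^ 45991 = 43078

43078


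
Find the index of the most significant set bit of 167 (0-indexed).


0b10100111. Highest set bit at position 7

7


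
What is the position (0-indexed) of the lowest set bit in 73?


0b1001001. Lowest set bit at position 0

0


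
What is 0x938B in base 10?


938B hex = 37771 decimal

37771


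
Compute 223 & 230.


0b11011111 & 0b11100110 = 0b11000110 = 198

198


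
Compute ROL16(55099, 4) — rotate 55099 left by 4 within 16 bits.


Rotate 0b1101011100111011 left by 4 (16-bit) = 0b111001110111101 = 29629

29629


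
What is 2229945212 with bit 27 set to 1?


2229945212 | (1 << 27) = 2229945212 | 134217728 = 2364162940

2364162940


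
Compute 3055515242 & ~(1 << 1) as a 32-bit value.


3055515242 & ~(1 << 1) = 3055515240

3055515240


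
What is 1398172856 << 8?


0b1010011010101100110110010111000 << 8 = 0b101001101010110011011001011100000000000 = 357932251136

357932251136


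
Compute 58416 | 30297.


0b1110010000110000 | 0b111011001011001 = 0b1111011001111001 = 63097

63097


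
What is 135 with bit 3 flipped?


135 ^ (1 << 3) = 135 ^ 8 = 143

143


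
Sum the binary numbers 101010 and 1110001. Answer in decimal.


101010 + 1110001 = 10011011 = 155

155


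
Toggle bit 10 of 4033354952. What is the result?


4033354952 ^ (1 << 10) = 4033354952 ^ 1024 = 4033353928

4033353928


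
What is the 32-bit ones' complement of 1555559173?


1555559173 ^ 4294967295 = 2739408122

2739408122


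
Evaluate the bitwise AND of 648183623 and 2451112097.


0b100110101000100111111101000111 & 0b10010010000110010000000010100001 = 0b10000000000000000000000001 = 33554433

33554433


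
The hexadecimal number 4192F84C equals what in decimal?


4192F84C hex = 1100150860 decimal

1100150860


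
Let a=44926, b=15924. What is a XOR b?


44926 ^ 15924 = 37194

37194


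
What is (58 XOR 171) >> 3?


Step 1: 58 ^ 171 = 145
Step 2: 145 >> 3 = 18

18


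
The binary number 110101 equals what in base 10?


110101 in decimal = 53

53


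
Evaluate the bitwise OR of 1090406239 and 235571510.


0b1000000111111100100011101011111 | 0b1110000010101000100100110110 = 0b1001110111111101100111101111111 = 1325322111

1325322111


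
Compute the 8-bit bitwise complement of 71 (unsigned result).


~0b1000111 = 0b10111000 = 184 (8-bit unsigned)

184


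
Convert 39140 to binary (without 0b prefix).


39140 = 1001100011100100 in binary

1001100011100100


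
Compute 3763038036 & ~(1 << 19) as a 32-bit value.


3763038036 & ~(1 << 19) = 3762513748

3762513748


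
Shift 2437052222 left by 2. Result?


0b10010001010000100111011100111110 << 2 = 0b1001000101000010011101110011111000 = 9748208888

9748208888


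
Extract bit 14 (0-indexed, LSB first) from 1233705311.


0b1001001100010001101100101011111, position 14 = 1

1


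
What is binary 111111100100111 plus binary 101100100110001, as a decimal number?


111111100100111 + 101100100110001 = 1101100001011000 = 55384

55384


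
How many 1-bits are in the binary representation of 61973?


0b1111001000010101 has 8 set bits

8


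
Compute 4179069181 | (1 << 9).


4179069181 | (1 << 9) = 4179069181 | 512 = 4179069693

4179069693


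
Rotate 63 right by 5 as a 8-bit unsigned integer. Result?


Rotate 0b111111 right by 5 (8-bit) = 0b11111001 = 249

249


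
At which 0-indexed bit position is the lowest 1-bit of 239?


0b11101111. Lowest set bit at position 0

0


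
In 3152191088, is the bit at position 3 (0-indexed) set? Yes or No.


0b10111011111000101001111001110000, bit 3 = 0. No

No


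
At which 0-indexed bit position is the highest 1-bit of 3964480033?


0b11101100010011010010101000100001. Highest set bit at position 31

31


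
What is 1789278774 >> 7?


0b1101010101001100011101000110110 >> 7 = 0b110101010100110001110100 = 13978740

13978740


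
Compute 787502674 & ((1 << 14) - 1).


787502674 & 16383 = 5714

5714


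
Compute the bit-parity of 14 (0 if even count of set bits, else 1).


0b1110 has 3 ones => parity 1

1


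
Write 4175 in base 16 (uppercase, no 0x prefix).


4175 = 104F hex

104F


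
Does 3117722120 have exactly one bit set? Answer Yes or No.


0b10111001110101001010101000001000. Multiple bits set => No

No


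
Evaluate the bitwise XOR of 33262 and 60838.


0b1000000111101110 ^ 0b1110110110100110 = 0b110110001001000 = 27720

27720


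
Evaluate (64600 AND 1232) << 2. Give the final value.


Step 1: 64600 & 1232 = 1104
Step 2: 1104 << 2 = 4416

4416


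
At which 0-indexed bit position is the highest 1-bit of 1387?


0b10101101011. Highest set bit at position 10

10


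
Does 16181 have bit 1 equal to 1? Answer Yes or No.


0b11111100110101, bit 1 = 0. No

No


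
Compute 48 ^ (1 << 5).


48 ^ (1 << 5) = 48 ^ 32 = 16

16


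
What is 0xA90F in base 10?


A90F hex = 43279 decimal

43279


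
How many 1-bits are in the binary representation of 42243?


0b1010010100000011 has 6 set bits

6


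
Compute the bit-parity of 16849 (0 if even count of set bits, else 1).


0b100000111010001 has 6 ones => parity 0

0


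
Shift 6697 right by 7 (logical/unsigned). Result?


0b1101000101001 >> 7 = 0b110100 = 52

52


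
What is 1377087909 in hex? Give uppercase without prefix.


1377087909 = 5214B1A5 hex

5214B1A5


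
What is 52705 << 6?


0b1100110111100001 << 6 = 0b1100110111100001000000 = 3373120

3373120


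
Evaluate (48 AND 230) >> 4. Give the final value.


Step 1: 48 & 230 = 32
Step 2: 32 >> 4 = 2

2


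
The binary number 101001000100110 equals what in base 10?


101001000100110 in decimal = 21030

21030


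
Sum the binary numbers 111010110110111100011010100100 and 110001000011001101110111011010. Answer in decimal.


111010110110111100011010100100 + 110001000011001101110111011010 = 1101011111010001010010001111110 = 1810408574

1810408574


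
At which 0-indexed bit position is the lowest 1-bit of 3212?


0b110010001100. Lowest set bit at position 2

2


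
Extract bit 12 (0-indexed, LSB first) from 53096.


0b1100111101101000, position 12 = 0

0


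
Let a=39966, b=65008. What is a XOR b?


39966 ^ 65008 = 25070

25070


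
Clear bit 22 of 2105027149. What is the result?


2105027149 & ~(1 << 22) = 2100832845

2100832845


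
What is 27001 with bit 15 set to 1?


27001 | (1 << 15) = 27001 | 32768 = 59769

59769


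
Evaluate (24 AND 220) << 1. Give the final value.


Step 1: 24 & 220 = 24
Step 2: 24 << 1 = 48

48


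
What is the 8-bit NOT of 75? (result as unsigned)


~0b1001011 = 0b10110100 = 180 (8-bit unsigned)

180


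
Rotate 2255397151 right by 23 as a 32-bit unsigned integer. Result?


Rotate 0b10000110011011101010000100011111 right by 23 (32-bit) = 0b11011101010000100011111100001100 = 3712106252

3712106252


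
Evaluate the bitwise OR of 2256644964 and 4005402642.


0b10000110100000011010101101100100 | 0b11101110101111011001100000010010 = 0b11101110101111011011101101110110 = 4005411702

4005411702


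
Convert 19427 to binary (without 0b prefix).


19427 = 100101111100011 in binary

100101111100011


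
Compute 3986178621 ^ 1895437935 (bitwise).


0b11101101100110000100001000111101 ^ 0b1110000111110100001011001101111 = 0b10011101011000100101010001010010 = 2640467026

2640467026


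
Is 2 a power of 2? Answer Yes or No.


0b10. Only one bit set => Yes

Yes


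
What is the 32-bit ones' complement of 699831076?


699831076 ^ 4294967295 = 3595136219

3595136219


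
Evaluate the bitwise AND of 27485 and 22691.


0b110101101011101 & 0b101100010100011 = 0b100100000000001 = 18433

18433


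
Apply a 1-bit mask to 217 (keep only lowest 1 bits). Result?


217 & 1 = 1

1


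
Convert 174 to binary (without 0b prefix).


174 = 10101110 in binary

10101110


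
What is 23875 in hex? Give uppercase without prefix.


23875 = 5D43 hex

5D43


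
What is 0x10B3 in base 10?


10B3 hex = 4275 decimal

4275


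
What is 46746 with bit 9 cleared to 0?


46746 & ~(1 << 9) = 46234

46234


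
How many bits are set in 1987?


0b11111000011 has 7 set bits

7


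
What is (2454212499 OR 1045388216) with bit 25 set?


Step 1: 2454212499 | 1045388216 = 3192872891
Step 2: 3192872891 | (1 << 25) = 3192872891 | 33554432 = 3192872891

3192872891


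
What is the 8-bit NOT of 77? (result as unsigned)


~0b1001101 = 0b10110010 = 178 (8-bit unsigned)

178


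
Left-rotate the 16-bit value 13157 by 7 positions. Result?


Rotate 0b11001101100101 left by 7 (16-bit) = 0b1011001010011001 = 45721

45721


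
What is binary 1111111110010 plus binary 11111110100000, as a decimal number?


1111111110010 + 11111110100000 = 101111110010010 = 24466

24466


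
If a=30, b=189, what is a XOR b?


30 ^ 189 = 163

163


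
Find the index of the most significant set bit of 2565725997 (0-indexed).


0b10011000111011011101111100101101. Highest set bit at position 31

31


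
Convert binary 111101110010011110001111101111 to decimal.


111101110010011110001111101111 in decimal = 1036641263

1036641263


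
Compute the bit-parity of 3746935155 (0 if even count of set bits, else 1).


0b11011111010101011011000101110011 has 20 ones => parity 0

0


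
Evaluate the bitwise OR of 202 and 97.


0b11001010 | 0b1100001 = 0b11101011 = 235

235


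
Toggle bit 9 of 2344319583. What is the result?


2344319583 ^ (1 << 9) = 2344319583 ^ 512 = 2344319071

2344319071


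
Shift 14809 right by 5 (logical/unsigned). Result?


0b11100111011001 >> 5 = 0b111001110 = 462

462


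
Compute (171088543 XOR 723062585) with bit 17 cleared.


Step 1: 171088543 ^ 723062585 = 556504486
Step 2: 556504486 & ~(1 << 17) = 556373414

556373414


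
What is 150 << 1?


0b10010110 << 1 = 0b100101100 = 300

300


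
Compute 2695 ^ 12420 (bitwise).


0b101010000111 ^ 0b11000010000100 = 0b11101000000011 = 14851

14851


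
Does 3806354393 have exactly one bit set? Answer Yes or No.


0b11100010111000000101101111011001. Multiple bits set => No

No


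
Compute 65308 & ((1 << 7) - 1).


65308 & 127 = 28

28


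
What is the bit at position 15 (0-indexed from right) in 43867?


0b1010101101011011, position 15 = 1

1


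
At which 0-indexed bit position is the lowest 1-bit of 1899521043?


0b1110001001110000110010000010011. Lowest set bit at position 0

0


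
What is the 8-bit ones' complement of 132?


132 ^ 255 = 123

123


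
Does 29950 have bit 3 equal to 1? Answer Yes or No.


0b111010011111110, bit 3 = 1. Yes

Yes


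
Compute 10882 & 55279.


0b10101010000010 & 0b1101011111101111 = 0b1010000010 = 642

642


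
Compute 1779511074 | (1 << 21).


1779511074 | (1 << 21) = 1779511074 | 2097152 = 1781608226

1781608226


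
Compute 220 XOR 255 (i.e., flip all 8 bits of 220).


220 ^ 255 = 35

35


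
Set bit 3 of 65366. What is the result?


65366 | (1 << 3) = 65366 | 8 = 65374

65374


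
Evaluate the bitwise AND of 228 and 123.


0b11100100 & 0b1111011 = 0b1100000 = 96

96


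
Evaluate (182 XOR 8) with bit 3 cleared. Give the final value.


Step 1: 182 ^ 8 = 190
Step 2: 190 & ~(1 << 3) = 182

182


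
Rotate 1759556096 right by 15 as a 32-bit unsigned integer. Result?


Rotate 0b1101000111000001011001000000000 right by 15 (32-bit) = 0b1100100000000001101000111000001 = 1677775297

1677775297


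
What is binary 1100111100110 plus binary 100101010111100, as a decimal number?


1100111100110 + 100101010111100 = 110010010100010 = 25762

25762


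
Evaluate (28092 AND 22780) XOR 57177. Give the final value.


Step 1: 28092 & 22780 = 18620
Step 2: 18620 ^ 57177 = 38885

38885


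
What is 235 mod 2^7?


235 & 127 = 107

107


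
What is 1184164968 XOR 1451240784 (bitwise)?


0b1000110100101001110110001101000 ^ 0b1010110100000000010110101010000 = 0b10000000101001100000100111000 = 269795640

269795640


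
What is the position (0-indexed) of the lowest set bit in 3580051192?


0b11010101011000110011111011111000. Lowest set bit at position 3

3


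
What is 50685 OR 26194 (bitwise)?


0b1100010111111101 | 0b110011001010010 = 0b1110011111111111 = 59391

59391


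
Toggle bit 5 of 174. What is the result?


174 ^ (1 << 5) = 174 ^ 32 = 142

142


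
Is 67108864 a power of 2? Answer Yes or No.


0b100000000000000000000000000. Only one bit set => Yes

Yes


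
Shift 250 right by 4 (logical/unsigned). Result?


0b11111010 >> 4 = 0b1111 = 15

15


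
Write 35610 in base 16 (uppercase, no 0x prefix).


35610 = 8B1A hex

8B1A


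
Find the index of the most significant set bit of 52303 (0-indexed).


0b1100110001001111. Highest set bit at position 15

15


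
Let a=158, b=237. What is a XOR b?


158 ^ 237 = 115

115


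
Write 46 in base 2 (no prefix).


46 = 101110 in binary

101110


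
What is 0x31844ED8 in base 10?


31844ED8 hex = 830754520 decimal

830754520


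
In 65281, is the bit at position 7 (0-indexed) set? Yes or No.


0b1111111100000001, bit 7 = 0. No

No


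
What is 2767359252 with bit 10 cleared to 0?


2767359252 & ~(1 << 10) = 2767358228

2767358228


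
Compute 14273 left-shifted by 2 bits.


0b11011111000001 << 2 = 0b1101111100000100 = 57092

57092


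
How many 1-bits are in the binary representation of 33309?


0b1000001000011101 has 6 set bits

6


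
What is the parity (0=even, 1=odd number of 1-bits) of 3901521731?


0b11101000100011000111111101000011 has 17 ones => parity 1

1


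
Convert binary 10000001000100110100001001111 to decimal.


10000001000100110100001001111 in decimal = 270690383

270690383


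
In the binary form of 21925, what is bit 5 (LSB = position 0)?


0b101010110100101, position 5 = 1

1


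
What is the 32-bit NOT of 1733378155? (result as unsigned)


~0b1100111010100010100000001101011 = 0b10011000101011101011111110010100 = 2561589140 (32-bit unsigned)

2561589140


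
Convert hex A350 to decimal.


A350 hex = 41808 decimal

41808


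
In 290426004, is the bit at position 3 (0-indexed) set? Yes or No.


0b10001010011111000110010010100, bit 3 = 0. No

No


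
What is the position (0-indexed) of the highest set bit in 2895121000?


0b10101100100100000000101001101000. Highest set bit at position 31

31


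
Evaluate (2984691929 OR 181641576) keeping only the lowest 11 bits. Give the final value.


Step 1: 2984691929 | 181641576 = 3153586681
Step 2: 3153586681 & 2047 = 505

505


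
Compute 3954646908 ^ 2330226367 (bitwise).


0b11101011101101110001111101111100 ^ 0b10001010111001000110111010111111 = 0b1100001010100110111000111000011 = 1632858563

1632858563


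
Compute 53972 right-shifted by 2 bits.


0b1101001011010100 >> 2 = 0b11010010110101 = 13493

13493


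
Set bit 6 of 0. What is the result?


0 | (1 << 6) = 0 | 64 = 64

64


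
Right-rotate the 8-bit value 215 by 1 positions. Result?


Rotate 0b11010111 right by 1 (8-bit) = 0b11101011 = 235

235


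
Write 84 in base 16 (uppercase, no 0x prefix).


84 = 54 hex

54


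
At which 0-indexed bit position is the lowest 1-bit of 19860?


0b100110110010100. Lowest set bit at position 2

2


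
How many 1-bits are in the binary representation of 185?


0b10111001 has 5 set bits

5


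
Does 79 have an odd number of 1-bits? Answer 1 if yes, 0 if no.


0b1001111 has 5 ones => parity 1

1


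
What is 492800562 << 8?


0b11101010111111000101000110010 << 8 = 0b1110101011111100010100011001000000000 = 126156943872

126156943872


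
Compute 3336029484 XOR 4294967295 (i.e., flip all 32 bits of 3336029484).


3336029484 ^ 4294967295 = 958937811

958937811


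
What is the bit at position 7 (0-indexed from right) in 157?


0b10011101, position 7 = 1

1


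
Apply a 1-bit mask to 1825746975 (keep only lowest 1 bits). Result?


1825746975 & 1 = 1

1


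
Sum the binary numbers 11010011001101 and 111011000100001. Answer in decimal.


11010011001101 + 111011000100001 = 1010101011101110 = 43758

43758


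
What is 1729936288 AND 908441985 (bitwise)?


0b1100111000111001011101110100000 & 0b110110001001011011100110000001 = 0b100110000001001011100110000000 = 637843840

637843840


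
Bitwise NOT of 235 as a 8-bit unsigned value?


~0b11101011 = 0b10100 = 20 (8-bit unsigned)

20


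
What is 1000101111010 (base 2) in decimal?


1000101111010 in decimal = 4474

4474


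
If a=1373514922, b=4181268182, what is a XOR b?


1373514922 ^ 4181268182 = 2833726076

2833726076


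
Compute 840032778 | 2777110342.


0b110010000100011110001000001010 | 0b10100101100001110101011101000110 = 0b10110111100101111111011101001110 = 3080189774

3080189774


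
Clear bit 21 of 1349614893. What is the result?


1349614893 & ~(1 << 21) = 1347517741

1347517741


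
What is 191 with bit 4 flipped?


191 ^ (1 << 4) = 191 ^ 16 = 175

175


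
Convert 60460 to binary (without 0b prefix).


60460 = 1110110000101100 in binary

1110110000101100


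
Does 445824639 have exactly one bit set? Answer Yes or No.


0b11010100100101011111001111111. Multiple bits set => No

No


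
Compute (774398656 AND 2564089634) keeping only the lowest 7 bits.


Step 1: 774398656 & 2564089634 = 134242816
Step 2: 134242816 & 127 = 0

0


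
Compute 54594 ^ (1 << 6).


54594 ^ (1 << 6) = 54594 ^ 64 = 54530

54530


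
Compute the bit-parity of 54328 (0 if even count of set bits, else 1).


0b1101010000111000 has 7 ones => parity 1

1


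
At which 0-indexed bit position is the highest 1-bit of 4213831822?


0b11111011001010011111100010001110. Highest set bit at position 31

31


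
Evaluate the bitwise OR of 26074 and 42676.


0b110010111011010 | 0b1010011010110100 = 0b1110011111111110 = 59390

59390


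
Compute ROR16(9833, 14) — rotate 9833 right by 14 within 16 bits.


Rotate 0b10011001101001 right by 14 (16-bit) = 0b1001100110100100 = 39332

39332


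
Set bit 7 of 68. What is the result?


68 | (1 << 7) = 68 | 128 = 196

196


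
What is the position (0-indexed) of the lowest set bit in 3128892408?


0b10111010011111110001101111111000. Lowest set bit at position 3

3


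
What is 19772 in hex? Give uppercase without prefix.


19772 = 4D3C hex

4D3C


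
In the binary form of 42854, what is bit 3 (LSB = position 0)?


0b1010011101100110, position 3 = 0

0


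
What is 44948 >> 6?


0b1010111110010100 >> 6 = 0b1010111110 = 702

702


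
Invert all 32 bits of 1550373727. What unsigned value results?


1550373727 ^ 4294967295 = 2744593568

2744593568


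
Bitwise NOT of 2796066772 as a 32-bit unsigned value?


~0b10100110101010001001011111010100 = 0b1011001010101110110100000101011 = 1498900523 (32-bit unsigned)

1498900523


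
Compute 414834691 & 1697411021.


0b11000101110011110000000000011 & 0b1100101001011000110111111001101 = 0b1010000110000000000001 = 2646017

2646017


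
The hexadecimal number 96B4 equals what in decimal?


96B4 hex = 38580 decimal

38580


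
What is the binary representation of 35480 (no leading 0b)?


35480 = 1000101010011000 in binary

1000101010011000


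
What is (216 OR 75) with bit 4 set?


Step 1: 216 | 75 = 219
Step 2: 219 | (1 << 4) = 219 | 16 = 219

219


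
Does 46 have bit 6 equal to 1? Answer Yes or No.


0b101110, bit 6 = 0. No

No


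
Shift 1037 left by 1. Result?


0b10000001101 << 1 = 0b100000011010 = 2074

2074


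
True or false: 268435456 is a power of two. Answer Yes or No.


0b10000000000000000000000000000. Only one bit set => Yes

Yes


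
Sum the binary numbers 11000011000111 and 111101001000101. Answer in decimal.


11000011000111 + 111101001000101 = 1010101100001100 = 43788

43788


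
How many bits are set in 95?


0b1011111 has 6 set bits

6


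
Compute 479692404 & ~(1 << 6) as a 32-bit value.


479692404 & ~(1 << 6) = 479692340

479692340


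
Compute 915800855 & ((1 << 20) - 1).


915800855 & 1048575 = 394007

394007


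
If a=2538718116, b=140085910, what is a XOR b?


2538718116 ^ 140085910 = 2668120370

2668120370


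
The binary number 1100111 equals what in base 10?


1100111 in decimal = 103

103


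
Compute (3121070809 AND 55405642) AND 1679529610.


Step 1: 3121070809 & 55405642 = 33898568
Step 2: 33898568 & 1679529610 = 65544

65544


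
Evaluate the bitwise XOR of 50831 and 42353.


0b1100011010001111 ^ 0b1010010101110001 = 0b110001111111110 = 25598

25598


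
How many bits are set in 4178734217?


0b11111001000100100110110010001001 has 15 set bits

15


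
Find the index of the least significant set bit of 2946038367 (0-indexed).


0b10101111100110001111101001011111. Lowest set bit at position 0

0


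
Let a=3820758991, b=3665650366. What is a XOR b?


3820758991 ^ 3665650366 = 968967537

968967537


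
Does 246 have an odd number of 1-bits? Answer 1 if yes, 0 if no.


0b11110110 has 6 ones => parity 0

0


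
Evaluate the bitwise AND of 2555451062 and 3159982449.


0b10011000010100010001011010110110 & 0b10111100010110011000000101110001 = 0b10011000010100010000000000110000 = 2555445296

2555445296


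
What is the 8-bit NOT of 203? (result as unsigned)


~0b11001011 = 0b110100 = 52 (8-bit unsigned)

52


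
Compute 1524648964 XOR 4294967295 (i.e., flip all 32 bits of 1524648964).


1524648964 ^ 4294967295 = 2770318331

2770318331


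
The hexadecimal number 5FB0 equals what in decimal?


5FB0 hex = 24496 decimal

24496


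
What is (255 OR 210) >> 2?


Step 1: 255 | 210 = 255
Step 2: 255 >> 2 = 63

63


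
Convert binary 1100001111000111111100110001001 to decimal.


1100001111000111111100110001001 in decimal = 1642330505

1642330505


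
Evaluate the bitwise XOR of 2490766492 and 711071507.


0b10010100011101100001010010011100 ^ 0b101010011000100001011100010011 = 0b10111110000101000000001110001111 = 3188982671

3188982671


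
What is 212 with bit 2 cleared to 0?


212 & ~(1 << 2) = 208

208


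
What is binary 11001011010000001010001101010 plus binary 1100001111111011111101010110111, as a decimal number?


11001011010000001010001101010 + 1100001111111011111101010110111 = 1111011011001100000111100100001 = 2070286113

2070286113


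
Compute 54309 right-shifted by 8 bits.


0b1101010000100101 >> 8 = 0b11010100 = 212

212


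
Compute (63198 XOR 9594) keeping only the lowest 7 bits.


Step 1: 63198 ^ 9594 = 54180
Step 2: 54180 & 127 = 36

36


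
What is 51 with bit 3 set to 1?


51 | (1 << 3) = 51 | 8 = 59

59


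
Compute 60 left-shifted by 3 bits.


0b111100 << 3 = 0b111100000 = 480

480


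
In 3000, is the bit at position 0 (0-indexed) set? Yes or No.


0b101110111000, bit 0 = 0. No

No


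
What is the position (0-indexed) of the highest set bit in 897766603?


0b110101100000101101010011001011. Highest set bit at position 29

29


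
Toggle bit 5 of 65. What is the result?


65 ^ (1 << 5) = 65 ^ 32 = 97

97


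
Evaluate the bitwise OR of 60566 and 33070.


0b1110110010010110 | 0b1000000100101110 = 0b1110110110111110 = 60862

60862


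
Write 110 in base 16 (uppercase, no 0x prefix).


110 = 6E hex

6E


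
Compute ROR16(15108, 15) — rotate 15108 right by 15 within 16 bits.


Rotate 0b11101100000100 right by 15 (16-bit) = 0b111011000001000 = 30216

30216


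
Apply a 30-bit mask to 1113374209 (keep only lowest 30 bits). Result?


1113374209 & 1073741823 = 39632385

39632385


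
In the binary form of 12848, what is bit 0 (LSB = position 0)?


0b11001000110000, position 0 = 0

0


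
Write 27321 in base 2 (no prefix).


27321 = 110101010111001 in binary

110101010111001


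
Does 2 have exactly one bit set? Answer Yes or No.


0b10. Only one bit set => Yes

Yes


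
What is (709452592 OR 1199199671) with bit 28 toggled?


Step 1: 709452592 | 1199199671 = 1870362551
Step 2: 1870362551 ^ (1 << 28) = 1870362551 ^ 268435456 = 2138798007

2138798007


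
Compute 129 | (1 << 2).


129 | (1 << 2) = 129 | 4 = 133

133


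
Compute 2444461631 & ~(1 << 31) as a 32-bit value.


2444461631 & ~(1 << 31) = 296977983

296977983


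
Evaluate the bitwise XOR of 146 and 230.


0b10010010 ^ 0b11100110 = 0b1110100 = 116

116


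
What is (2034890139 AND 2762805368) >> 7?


Step 1: 2034890139 & 2762805368 = 537464856
Step 2: 537464856 >> 7 = 4198944

4198944


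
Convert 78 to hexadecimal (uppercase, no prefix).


78 = 4E hex

4E


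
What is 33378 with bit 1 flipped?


33378 ^ (1 << 1) = 33378 ^ 2 = 33376

33376


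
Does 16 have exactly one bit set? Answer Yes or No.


0b10000. Only one bit set => Yes

Yes


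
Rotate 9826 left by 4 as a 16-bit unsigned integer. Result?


Rotate 0b10011001100010 left by 4 (16-bit) = 0b110011000100010 = 26146

26146


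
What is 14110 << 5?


0b11011100011110 << 5 = 0b1101110001111000000 = 451520

451520


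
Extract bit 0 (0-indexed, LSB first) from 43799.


0b1010101100010111, position 0 = 1

1


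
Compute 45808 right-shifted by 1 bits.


0b1011001011110000 >> 1 = 0b101100101111000 = 22904

22904


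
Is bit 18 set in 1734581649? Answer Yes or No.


0b1100111011000111001110110010001, bit 18 = 0. No

No


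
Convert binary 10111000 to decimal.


10111000 in decimal = 184

184


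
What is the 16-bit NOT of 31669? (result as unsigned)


~0b111101110110101 = 0b1000010001001010 = 33866 (16-bit unsigned)

33866


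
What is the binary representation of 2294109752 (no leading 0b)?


2294109752 = 10001000101111010101011000111000 in binary

10001000101111010101011000111000


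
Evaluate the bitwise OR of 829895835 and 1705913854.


0b110001011101110011010010011011 | 0b1100101101011100010110111111110 = 0b1110101111111110011110111111111 = 1979661823

1979661823


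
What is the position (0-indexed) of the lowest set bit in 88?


0b1011000. Lowest set bit at position 3

3


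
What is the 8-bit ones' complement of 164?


164 ^ 255 = 91

91


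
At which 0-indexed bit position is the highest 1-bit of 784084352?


0b101110101111000010110110000000. Highest set bit at position 29

29


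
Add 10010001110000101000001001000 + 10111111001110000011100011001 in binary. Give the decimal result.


10010001110000101000001001000 + 10111111001110000011100011001 = 101010000111110101011101100001 = 706697057

706697057


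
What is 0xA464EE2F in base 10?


A464EE2F hex = 2758077999 decimal

2758077999


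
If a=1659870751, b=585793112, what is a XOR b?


1659870751 ^ 585793112 = 1074126919

1074126919


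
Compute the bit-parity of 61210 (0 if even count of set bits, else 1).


0b1110111100011010 has 10 ones => parity 0

0


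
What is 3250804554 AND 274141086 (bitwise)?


0b11000001110000110101011101001010 & 0b10000010101110000111110011110 = 0b10000110000011100001010 = 4392714

4392714


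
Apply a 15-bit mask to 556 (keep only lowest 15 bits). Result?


556 & 32767 = 556

556


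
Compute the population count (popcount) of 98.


0b1100010 has 3 set bits

3


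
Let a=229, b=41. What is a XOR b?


229 ^ 41 = 204

204


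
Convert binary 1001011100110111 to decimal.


1001011100110111 in decimal = 38711

38711


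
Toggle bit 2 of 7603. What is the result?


7603 ^ (1 << 2) = 7603 ^ 4 = 7607

7607


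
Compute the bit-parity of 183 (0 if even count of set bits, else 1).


0b10110111 has 6 ones => parity 0

0


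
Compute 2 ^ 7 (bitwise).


0b10 ^ 0b111 = 0b101 = 5

5


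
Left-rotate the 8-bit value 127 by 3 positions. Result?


Rotate 0b1111111 left by 3 (8-bit) = 0b11111011 = 251

251


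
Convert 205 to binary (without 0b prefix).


205 = 11001101 in binary

11001101


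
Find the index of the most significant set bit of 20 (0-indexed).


0b10100. Highest set bit at position 4

4


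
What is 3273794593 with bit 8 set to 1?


3273794593 | (1 << 8) = 3273794593 | 256 = 3273794849

3273794849


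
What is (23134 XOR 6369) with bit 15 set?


Step 1: 23134 ^ 6369 = 17087
Step 2: 17087 | (1 << 15) = 17087 | 32768 = 49855

49855


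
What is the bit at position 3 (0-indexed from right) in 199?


0b11000111, position 3 = 0

0


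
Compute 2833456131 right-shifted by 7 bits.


0b10101000111000110001110000000011 >> 7 = 0b1010100011100011000111000 = 22136376

22136376


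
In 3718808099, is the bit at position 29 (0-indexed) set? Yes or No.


0b11011101101010001000001000100011, bit 29 = 0. No

No


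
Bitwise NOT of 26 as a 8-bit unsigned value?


~0b11010 = 0b11100101 = 229 (8-bit unsigned)

229


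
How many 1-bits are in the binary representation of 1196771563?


0b1000111010101010100100011101011 has 16 set bits

16


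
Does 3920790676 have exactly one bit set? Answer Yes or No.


0b11101001101100101000010010010100. Multiple bits set => No

No


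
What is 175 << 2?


0b10101111 << 2 = 0b1010111100 = 700

700


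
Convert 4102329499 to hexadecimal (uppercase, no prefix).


4102329499 = F484949B hex

F484949B


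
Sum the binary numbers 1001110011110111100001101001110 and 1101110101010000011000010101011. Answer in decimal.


1001110011110111100001101001110 + 1101110101010000011000010101011 = 10111101001000111111001111111001 = 3173250041

3173250041


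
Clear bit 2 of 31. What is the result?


31 & ~(1 << 2) = 27

27


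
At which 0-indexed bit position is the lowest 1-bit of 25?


0b11001. Lowest set bit at position 0

0


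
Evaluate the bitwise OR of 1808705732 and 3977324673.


0b1101011110011101010100011000100 | 0b11101101000100010010100010000001 = 0b11101111110111111010100011000101 = 4024412357

4024412357


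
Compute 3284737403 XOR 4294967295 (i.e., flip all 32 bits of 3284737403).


3284737403 ^ 4294967295 = 1010229892

1010229892


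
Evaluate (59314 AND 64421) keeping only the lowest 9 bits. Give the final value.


Step 1: 59314 & 64421 = 58272
Step 2: 58272 & 511 = 416

416


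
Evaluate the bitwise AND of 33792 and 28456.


0b1000010000000000 & 0b110111100101000 = 0b10000000000 = 1024

1024


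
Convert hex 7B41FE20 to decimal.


7B41FE20 hex = 2067922464 decimal

2067922464


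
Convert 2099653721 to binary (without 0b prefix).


2099653721 = 1111101001001100010110001011001 in binary

1111101001001100010110001011001


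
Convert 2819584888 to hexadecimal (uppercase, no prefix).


2819584888 = A80F7378 hex

A80F7378


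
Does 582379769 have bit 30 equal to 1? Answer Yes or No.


0b100010101101100110100011111001, bit 30 = 0. No

No
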